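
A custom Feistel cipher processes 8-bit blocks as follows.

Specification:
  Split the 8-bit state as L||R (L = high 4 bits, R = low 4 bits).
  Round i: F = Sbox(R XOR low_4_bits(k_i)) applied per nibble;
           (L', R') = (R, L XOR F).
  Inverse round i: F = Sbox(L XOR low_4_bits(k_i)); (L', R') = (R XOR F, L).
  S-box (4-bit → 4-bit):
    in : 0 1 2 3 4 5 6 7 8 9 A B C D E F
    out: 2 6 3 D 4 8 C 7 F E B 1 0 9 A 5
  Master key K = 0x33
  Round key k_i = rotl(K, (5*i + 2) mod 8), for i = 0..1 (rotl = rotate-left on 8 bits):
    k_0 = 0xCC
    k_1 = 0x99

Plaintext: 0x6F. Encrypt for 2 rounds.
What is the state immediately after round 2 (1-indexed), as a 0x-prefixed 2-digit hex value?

s_0 = plaintext = 0x6F
s_1 = Round(s_0, k_0) = 0xFB
s_2 = Round(s_1, k_1) = 0xBC

0xBC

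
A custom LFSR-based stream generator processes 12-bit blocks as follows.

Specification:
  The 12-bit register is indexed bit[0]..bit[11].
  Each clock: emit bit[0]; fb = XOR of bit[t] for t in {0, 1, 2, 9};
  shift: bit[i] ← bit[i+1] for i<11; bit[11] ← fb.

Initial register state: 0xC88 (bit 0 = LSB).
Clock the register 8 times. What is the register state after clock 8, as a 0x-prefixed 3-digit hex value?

reg_0 = 0xC88
clock 1: out=0, reg = 0x644
clock 2: out=0, reg = 0x322
clock 3: out=0, reg = 0x191
clock 4: out=1, reg = 0x8C8
clock 5: out=0, reg = 0x464
clock 6: out=0, reg = 0xA32
clock 7: out=0, reg = 0x519
clock 8: out=1, reg = 0xA8C

0xA8C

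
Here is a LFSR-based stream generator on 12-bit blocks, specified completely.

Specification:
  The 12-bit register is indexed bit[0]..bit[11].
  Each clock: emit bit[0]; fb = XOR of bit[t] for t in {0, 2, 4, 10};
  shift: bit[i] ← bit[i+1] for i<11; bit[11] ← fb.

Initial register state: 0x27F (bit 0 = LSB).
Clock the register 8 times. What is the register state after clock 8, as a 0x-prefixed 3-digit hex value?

0x6B2

reg_0 = 0x27F
clock 1: out=1, reg = 0x93F
clock 2: out=1, reg = 0xC9F
clock 3: out=1, reg = 0x64F
clock 4: out=1, reg = 0xB27
clock 5: out=1, reg = 0x593
clock 6: out=1, reg = 0xAC9
clock 7: out=1, reg = 0xD64
clock 8: out=0, reg = 0x6B2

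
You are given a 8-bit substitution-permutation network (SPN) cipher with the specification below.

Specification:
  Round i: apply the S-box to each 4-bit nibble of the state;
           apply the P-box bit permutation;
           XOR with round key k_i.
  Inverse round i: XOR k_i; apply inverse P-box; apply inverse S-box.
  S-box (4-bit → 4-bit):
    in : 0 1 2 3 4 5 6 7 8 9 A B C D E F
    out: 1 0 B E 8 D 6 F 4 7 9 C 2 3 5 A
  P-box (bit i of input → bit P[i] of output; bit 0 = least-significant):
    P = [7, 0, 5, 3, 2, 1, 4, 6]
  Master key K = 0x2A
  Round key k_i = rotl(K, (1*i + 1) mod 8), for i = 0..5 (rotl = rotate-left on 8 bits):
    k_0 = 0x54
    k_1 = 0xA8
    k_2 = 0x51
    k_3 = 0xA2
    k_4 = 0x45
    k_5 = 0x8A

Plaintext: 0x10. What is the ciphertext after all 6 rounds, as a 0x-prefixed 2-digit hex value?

0x65

s_0 = plaintext = 0x10
s_1 = Round(s_0, k_0) = 0xD4
s_2 = Round(s_1, k_1) = 0xA6
s_3 = Round(s_2, k_2) = 0x34
s_4 = Round(s_3, k_3) = 0xF8
s_5 = Round(s_4, k_4) = 0x27
s_6 = Round(s_5, k_5) = 0x65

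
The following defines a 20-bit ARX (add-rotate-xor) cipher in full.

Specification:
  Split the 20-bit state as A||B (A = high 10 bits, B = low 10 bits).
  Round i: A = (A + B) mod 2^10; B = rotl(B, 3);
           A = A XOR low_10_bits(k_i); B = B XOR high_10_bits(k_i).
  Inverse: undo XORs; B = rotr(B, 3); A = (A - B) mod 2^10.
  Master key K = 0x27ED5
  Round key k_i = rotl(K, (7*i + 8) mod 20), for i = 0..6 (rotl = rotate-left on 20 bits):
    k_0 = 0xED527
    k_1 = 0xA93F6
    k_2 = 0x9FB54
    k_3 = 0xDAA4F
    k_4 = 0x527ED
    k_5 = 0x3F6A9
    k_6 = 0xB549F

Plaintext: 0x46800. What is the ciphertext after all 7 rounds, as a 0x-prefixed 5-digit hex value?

s_0 = plaintext = 0x46800
s_1 = Round(s_0, k_0) = 0x0F7B5
s_2 = Round(s_1, k_1) = 0x0130B
s_3 = Round(s_2, k_2) = 0x16E20
s_4 = Round(s_3, k_3) = 0x0D26E
s_5 = Round(s_4, k_4) = 0x53E3D
s_6 = Round(s_5, k_5) = 0x49511
s_7 = Round(s_6, k_6) = 0xAA65F

0xAA65F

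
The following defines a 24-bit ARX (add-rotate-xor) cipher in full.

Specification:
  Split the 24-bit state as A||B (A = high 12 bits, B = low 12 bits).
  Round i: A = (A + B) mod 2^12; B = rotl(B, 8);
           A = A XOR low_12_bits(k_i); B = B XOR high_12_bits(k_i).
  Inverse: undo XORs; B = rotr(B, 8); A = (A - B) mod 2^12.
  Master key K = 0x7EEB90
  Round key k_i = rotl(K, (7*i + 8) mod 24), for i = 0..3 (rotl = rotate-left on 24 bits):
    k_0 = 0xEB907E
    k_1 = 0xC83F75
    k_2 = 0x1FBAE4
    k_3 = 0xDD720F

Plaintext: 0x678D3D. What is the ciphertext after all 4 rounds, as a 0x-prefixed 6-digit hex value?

0xAAED9E

s_0 = plaintext = 0x678D3D
s_1 = Round(s_0, k_0) = 0x3CB36A
s_2 = Round(s_1, k_1) = 0x8406B5
s_3 = Round(s_2, k_2) = 0x411490
s_4 = Round(s_3, k_3) = 0xAAED9E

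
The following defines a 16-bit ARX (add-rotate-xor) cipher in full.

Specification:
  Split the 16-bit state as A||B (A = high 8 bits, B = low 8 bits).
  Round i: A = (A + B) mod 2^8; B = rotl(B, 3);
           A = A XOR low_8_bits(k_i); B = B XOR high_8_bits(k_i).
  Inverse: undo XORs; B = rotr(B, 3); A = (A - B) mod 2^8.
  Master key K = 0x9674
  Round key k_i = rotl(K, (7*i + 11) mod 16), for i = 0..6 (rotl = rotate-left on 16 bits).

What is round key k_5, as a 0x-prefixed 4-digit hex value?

0x259D

K = 0x9674
k_0 = rotl(K, (7*0+11) mod 16) = rotl(K, 11) = 0xA4B3
k_1 = rotl(K, (7*1+11) mod 16) = rotl(K, 2) = 0x59D2
k_2 = rotl(K, (7*2+11) mod 16) = rotl(K, 9) = 0xE92C
k_3 = rotl(K, (7*3+11) mod 16) = rotl(K, 0) = 0x9674
k_4 = rotl(K, (7*4+11) mod 16) = rotl(K, 7) = 0x3A4B
k_5 = rotl(K, (7*5+11) mod 16) = rotl(K, 14) = 0x259D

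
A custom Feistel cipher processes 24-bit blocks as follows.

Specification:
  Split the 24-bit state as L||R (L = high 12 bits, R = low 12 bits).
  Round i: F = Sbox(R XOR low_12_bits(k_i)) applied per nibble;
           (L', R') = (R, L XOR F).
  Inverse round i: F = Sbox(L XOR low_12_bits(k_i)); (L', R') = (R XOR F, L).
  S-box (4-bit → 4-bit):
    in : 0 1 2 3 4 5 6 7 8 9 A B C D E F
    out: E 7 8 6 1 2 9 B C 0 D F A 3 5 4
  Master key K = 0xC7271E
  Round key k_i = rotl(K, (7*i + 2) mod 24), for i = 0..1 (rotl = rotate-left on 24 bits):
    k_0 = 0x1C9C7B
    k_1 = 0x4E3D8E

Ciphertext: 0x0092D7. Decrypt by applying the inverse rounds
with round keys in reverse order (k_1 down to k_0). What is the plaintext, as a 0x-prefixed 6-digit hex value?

0x39211C

s_0 = ciphertext = 0x0092D7
s_1 = InvRound(s_0, k_1) = 0x11C009
s_2 = InvRound(s_1, k_0) = 0x39211C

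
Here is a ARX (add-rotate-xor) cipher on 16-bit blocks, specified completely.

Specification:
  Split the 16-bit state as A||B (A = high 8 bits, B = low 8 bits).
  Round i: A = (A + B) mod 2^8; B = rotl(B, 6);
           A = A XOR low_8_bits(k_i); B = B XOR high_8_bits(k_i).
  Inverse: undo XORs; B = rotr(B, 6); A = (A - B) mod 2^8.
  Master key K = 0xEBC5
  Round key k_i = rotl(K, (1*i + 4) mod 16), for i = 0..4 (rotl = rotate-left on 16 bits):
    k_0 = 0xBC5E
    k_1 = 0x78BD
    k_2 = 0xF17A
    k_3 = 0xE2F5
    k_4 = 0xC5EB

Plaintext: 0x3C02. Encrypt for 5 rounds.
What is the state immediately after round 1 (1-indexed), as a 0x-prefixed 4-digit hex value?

s_0 = plaintext = 0x3C02
s_1 = Round(s_0, k_0) = 0x603C
s_2 = Round(s_1, k_1) = 0x2177
s_3 = Round(s_2, k_2) = 0xE22C
s_4 = Round(s_3, k_3) = 0xFBE9
s_5 = Round(s_4, k_4) = 0x0FBF

0x603C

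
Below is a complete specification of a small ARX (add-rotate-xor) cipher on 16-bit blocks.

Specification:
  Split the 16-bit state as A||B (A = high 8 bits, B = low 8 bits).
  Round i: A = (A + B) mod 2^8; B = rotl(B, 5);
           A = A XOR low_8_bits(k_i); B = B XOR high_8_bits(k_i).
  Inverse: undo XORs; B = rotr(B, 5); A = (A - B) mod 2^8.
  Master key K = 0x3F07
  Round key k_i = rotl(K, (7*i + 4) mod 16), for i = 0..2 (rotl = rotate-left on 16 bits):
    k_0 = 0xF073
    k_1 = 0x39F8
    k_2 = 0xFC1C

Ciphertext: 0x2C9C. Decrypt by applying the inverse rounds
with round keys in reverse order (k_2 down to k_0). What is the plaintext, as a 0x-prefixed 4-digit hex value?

s_0 = ciphertext = 0x2C9C
s_1 = InvRound(s_0, k_2) = 0x2D03
s_2 = InvRound(s_1, k_1) = 0x04D1
s_3 = InvRound(s_2, k_0) = 0x6E09

0x6E09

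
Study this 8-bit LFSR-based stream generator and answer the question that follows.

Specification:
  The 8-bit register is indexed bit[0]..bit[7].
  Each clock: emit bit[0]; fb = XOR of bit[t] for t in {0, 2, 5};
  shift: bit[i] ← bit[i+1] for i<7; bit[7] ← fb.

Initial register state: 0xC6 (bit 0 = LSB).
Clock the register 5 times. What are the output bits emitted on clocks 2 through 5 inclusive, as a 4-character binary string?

reg_0 = 0xC6
clock 1: out=0, reg = 0xE3
clock 2: out=1, reg = 0x71
clock 3: out=1, reg = 0x38
clock 4: out=0, reg = 0x9C
clock 5: out=0, reg = 0xCE

1100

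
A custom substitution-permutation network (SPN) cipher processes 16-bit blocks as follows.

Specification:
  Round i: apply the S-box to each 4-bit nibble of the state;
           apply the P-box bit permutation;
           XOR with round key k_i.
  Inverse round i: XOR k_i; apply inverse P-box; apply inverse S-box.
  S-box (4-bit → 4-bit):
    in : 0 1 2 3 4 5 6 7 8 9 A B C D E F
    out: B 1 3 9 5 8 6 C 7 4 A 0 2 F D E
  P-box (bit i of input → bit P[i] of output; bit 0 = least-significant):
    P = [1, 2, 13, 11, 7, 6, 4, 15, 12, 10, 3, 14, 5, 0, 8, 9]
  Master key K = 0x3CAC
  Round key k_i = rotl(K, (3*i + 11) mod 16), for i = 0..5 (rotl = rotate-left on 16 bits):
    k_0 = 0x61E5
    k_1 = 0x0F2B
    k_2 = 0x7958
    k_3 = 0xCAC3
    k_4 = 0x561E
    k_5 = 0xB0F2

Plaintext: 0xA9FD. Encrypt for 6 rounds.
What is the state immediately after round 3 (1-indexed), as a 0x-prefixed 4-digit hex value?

0x13B3

s_0 = plaintext = 0xA9FD
s_1 = Round(s_0, k_0) = 0xCBBA
s_2 = Round(s_1, k_1) = 0x072E
s_3 = Round(s_2, k_2) = 0x13B3
s_4 = Round(s_3, k_3) = 0x92E1
s_5 = Round(s_4, k_4) = 0xC38C
s_6 = Round(s_5, k_5) = 0xE027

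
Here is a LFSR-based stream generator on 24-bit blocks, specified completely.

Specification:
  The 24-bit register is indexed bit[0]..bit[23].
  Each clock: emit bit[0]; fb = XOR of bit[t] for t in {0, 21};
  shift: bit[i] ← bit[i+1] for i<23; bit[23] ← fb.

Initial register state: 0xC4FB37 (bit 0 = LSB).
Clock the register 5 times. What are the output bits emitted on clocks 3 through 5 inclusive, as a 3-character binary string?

reg_0 = 0xC4FB37
clock 1: out=1, reg = 0xE27D9B
clock 2: out=1, reg = 0x713ECD
clock 3: out=1, reg = 0x389F66
clock 4: out=0, reg = 0x9C4FB3
clock 5: out=1, reg = 0xCE27D9

101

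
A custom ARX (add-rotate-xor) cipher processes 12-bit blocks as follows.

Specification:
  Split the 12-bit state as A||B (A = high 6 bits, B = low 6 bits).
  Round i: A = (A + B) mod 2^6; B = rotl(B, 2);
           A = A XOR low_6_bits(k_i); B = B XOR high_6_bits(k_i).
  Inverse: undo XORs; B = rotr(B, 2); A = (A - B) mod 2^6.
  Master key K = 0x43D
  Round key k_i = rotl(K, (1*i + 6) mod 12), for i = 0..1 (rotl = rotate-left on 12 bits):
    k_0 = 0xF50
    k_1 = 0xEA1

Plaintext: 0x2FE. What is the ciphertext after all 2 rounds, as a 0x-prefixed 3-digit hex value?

s_0 = plaintext = 0x2FE
s_1 = Round(s_0, k_0) = 0x646
s_2 = Round(s_1, k_1) = 0xFA2

0xFA2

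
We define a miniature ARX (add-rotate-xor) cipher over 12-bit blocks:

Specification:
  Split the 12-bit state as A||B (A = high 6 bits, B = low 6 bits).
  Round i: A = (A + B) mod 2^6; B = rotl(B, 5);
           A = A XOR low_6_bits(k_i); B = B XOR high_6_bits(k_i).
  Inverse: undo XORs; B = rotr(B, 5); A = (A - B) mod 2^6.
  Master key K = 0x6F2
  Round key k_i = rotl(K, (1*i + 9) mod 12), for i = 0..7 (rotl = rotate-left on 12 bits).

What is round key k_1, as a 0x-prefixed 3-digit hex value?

K = 0x6F2
k_0 = rotl(K, (1*0+9) mod 12) = rotl(K, 9) = 0x4DE
k_1 = rotl(K, (1*1+9) mod 12) = rotl(K, 10) = 0x9BC

0x9BC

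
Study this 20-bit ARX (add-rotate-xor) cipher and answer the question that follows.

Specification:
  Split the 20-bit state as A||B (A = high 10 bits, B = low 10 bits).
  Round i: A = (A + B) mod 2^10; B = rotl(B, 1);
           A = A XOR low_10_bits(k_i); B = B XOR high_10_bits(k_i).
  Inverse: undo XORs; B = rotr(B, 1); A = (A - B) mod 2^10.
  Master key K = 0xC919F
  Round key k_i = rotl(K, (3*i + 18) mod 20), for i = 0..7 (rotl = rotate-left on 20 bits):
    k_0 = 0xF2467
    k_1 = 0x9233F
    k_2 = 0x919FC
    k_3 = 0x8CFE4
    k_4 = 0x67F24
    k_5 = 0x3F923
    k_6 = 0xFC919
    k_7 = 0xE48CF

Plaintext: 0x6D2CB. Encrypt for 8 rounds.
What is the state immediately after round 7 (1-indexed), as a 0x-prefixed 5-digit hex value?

0x9FF31

s_0 = plaintext = 0x6D2CB
s_1 = Round(s_0, k_0) = 0x0625E
s_2 = Round(s_1, k_1) = 0x526F5
s_3 = Round(s_2, k_2) = 0x70BAD
s_4 = Round(s_3, k_3) = 0xA2D68
s_5 = Round(s_4, k_4) = 0x35F4F
s_6 = Round(s_5, k_5) = 0x41661
s_7 = Round(s_6, k_6) = 0x9FF31
s_8 = Round(s_7, k_7) = 0x5FDF1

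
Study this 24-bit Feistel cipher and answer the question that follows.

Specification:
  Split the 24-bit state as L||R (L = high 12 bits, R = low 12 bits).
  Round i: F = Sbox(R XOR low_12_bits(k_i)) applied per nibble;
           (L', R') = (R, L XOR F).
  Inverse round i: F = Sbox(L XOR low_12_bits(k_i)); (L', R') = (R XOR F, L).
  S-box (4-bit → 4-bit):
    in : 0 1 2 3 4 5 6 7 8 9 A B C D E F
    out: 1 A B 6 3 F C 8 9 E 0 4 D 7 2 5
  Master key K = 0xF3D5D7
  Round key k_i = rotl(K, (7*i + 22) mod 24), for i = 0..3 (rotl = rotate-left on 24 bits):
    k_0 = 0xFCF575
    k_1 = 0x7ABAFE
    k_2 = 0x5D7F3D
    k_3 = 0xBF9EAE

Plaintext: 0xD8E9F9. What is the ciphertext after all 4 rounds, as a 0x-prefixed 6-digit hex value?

s_0 = plaintext = 0xD8E9F9
s_1 = Round(s_0, k_0) = 0x9F9013
s_2 = Round(s_1, k_1) = 0x0139DE
s_3 = Round(s_2, k_2) = 0x9DEC35
s_4 = Round(s_3, k_3) = 0xC3523A

0xC3523A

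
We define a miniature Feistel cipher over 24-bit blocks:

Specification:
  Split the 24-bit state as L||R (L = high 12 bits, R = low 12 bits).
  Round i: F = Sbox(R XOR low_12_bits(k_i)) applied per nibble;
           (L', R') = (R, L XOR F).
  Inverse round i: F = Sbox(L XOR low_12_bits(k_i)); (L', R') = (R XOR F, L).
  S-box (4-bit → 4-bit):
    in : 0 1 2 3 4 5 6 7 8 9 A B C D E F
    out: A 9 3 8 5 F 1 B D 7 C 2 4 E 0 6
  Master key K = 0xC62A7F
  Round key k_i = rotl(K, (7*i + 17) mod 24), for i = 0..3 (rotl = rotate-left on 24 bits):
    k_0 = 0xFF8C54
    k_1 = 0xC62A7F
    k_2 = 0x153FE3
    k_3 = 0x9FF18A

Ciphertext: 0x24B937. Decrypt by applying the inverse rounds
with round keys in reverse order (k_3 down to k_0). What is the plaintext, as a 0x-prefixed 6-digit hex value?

s_0 = ciphertext = 0x24B937
s_1 = InvRound(s_0, k_3) = 0x17E24B
s_2 = InvRound(s_1, k_2) = 0x23517E
s_3 = InvRound(s_2, k_1) = 0xC22235
s_4 = InvRound(s_3, k_0) = 0x884C22

0x884C22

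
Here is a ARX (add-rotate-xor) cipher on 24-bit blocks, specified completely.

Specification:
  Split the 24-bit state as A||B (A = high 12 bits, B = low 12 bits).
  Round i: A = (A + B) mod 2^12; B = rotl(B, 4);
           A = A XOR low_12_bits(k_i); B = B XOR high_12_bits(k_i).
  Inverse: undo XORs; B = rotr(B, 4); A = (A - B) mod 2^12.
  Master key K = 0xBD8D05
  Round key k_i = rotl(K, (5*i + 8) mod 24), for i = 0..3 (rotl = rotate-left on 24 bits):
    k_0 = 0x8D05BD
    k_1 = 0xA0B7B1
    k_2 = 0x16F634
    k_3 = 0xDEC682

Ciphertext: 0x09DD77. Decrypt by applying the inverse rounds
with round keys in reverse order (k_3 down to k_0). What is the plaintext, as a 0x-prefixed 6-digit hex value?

s_0 = ciphertext = 0x09DD77
s_1 = InvRound(s_0, k_3) = 0xB16B09
s_2 = InvRound(s_1, k_2) = 0x67C6A6
s_3 = InvRound(s_2, k_1) = 0x403DCA
s_4 = InvRound(s_3, k_0) = 0x76DA51

0x76DA51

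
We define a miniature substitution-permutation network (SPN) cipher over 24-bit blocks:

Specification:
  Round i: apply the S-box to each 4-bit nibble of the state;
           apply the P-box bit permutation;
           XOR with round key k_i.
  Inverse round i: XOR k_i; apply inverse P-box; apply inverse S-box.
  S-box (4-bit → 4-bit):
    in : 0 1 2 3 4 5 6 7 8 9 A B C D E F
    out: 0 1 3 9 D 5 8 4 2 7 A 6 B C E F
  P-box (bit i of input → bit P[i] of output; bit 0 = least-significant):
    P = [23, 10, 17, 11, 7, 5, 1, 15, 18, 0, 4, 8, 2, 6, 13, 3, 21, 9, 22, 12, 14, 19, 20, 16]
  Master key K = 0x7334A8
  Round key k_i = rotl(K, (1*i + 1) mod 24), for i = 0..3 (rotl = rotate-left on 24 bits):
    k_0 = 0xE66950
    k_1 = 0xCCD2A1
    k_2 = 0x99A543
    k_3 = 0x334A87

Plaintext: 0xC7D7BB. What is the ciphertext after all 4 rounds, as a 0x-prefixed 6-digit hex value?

s_0 = plaintext = 0xC7D7BB
s_1 = Round(s_0, k_0) = 0xAD0D6A
s_2 = Round(s_1, k_1) = 0x854FB1
s_3 = Round(s_2, k_2) = 0x75847C
s_4 = Round(s_3, k_3) = 0xC747D5

0xC747D5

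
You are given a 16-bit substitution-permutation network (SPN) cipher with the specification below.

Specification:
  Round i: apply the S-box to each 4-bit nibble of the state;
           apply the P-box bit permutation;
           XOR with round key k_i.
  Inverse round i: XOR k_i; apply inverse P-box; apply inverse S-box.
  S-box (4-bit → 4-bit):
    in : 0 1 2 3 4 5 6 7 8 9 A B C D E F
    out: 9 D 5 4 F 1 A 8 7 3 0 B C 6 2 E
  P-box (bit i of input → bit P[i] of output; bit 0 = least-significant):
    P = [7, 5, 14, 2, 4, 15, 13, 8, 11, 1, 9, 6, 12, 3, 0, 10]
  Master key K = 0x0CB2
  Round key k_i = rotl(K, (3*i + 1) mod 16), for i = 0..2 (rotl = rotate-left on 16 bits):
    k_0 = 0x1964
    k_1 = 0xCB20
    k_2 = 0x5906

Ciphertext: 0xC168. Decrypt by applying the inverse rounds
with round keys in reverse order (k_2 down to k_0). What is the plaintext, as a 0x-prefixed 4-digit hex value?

0xC171

s_0 = ciphertext = 0xC168
s_1 = InvRound(s_0, k_2) = 0x9BE6
s_2 = InvRound(s_1, k_1) = 0x56A1
s_3 = InvRound(s_2, k_0) = 0xC171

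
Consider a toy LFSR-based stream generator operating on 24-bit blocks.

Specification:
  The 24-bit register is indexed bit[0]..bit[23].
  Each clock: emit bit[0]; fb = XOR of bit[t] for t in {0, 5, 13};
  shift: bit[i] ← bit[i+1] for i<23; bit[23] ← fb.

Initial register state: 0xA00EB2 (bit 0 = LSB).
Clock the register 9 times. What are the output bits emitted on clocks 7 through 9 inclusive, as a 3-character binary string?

010

reg_0 = 0xA00EB2
clock 1: out=0, reg = 0xD00759
clock 2: out=1, reg = 0xE803AC
clock 3: out=0, reg = 0xF401D6
clock 4: out=0, reg = 0x7A00EB
clock 5: out=1, reg = 0x3D0075
clock 6: out=1, reg = 0x1E803A
clock 7: out=0, reg = 0x8F401D
clock 8: out=1, reg = 0xC7A00E
clock 9: out=0, reg = 0xE3D007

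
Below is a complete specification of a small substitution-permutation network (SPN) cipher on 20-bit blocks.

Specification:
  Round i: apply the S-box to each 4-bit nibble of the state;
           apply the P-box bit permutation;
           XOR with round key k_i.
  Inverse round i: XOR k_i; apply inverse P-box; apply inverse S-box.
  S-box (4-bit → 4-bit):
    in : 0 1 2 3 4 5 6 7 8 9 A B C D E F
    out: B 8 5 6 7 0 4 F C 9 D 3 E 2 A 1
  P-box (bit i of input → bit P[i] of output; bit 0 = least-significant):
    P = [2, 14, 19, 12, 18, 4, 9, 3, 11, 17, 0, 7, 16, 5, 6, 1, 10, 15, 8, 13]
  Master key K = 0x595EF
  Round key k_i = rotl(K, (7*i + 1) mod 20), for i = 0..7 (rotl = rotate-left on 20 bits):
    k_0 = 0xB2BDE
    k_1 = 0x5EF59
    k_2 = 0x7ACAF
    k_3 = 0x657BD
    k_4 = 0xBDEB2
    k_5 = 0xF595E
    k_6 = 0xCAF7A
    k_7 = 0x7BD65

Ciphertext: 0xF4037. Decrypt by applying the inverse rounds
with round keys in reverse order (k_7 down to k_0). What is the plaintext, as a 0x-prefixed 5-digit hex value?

0x8CE4C

s_0 = ciphertext = 0xF4037
s_1 = InvRound(s_0, k_7) = 0x78FDC
s_2 = InvRound(s_1, k_6) = 0x10E52
s_3 = InvRound(s_2, k_5) = 0x25DA7
s_4 = InvRound(s_3, k_4) = 0x3F632
s_5 = InvRound(s_4, k_3) = 0xC989F
s_6 = InvRound(s_5, k_2) = 0x9BDD8
s_7 = InvRound(s_6, k_1) = 0x5582C
s_8 = InvRound(s_7, k_0) = 0x8CE4C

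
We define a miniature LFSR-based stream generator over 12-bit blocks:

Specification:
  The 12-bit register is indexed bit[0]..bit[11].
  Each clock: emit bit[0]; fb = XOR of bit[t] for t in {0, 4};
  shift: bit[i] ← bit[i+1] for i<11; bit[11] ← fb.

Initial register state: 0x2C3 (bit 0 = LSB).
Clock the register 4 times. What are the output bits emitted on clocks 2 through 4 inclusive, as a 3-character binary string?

reg_0 = 0x2C3
clock 1: out=1, reg = 0x961
clock 2: out=1, reg = 0xCB0
clock 3: out=0, reg = 0xE58
clock 4: out=0, reg = 0xF2C

100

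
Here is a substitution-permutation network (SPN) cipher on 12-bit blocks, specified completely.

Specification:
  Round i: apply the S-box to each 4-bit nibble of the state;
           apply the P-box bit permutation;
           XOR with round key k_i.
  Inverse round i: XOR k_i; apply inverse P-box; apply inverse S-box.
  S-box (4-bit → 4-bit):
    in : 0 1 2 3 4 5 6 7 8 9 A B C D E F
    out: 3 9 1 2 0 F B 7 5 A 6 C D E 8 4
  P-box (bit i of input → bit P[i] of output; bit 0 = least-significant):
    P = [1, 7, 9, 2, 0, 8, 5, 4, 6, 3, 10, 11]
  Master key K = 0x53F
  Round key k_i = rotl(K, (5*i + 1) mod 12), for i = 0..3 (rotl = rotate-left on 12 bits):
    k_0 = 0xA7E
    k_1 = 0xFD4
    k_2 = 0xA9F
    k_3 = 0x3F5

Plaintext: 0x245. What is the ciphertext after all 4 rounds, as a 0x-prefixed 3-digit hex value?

0x2FB

s_0 = plaintext = 0x245
s_1 = Round(s_0, k_0) = 0x8B8
s_2 = Round(s_1, k_1) = 0x9A6
s_3 = Round(s_2, k_2) = 0x331
s_4 = Round(s_3, k_3) = 0x2FB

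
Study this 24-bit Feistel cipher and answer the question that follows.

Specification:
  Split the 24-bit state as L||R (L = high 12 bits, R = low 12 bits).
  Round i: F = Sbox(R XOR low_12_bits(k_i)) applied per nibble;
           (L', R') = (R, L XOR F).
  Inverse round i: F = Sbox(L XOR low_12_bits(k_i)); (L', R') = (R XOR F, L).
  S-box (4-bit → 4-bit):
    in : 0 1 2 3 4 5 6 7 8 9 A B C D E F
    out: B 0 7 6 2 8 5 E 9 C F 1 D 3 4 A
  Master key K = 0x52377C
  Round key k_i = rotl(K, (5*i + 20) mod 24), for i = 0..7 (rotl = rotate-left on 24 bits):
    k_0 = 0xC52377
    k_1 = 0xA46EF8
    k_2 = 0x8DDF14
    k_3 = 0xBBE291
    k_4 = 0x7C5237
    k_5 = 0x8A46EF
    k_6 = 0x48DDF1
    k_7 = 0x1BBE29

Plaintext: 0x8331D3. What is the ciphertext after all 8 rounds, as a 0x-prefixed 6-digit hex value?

s_0 = plaintext = 0x8331D3
s_1 = Round(s_0, k_0) = 0x1D3FC1
s_2 = Round(s_1, k_1) = 0xFC11BF
s_3 = Round(s_2, k_2) = 0x1BFB30
s_4 = Round(s_3, k_3) = 0xB30D4F
s_5 = Round(s_4, k_4) = 0xD4F1D9
s_6 = Round(s_5, k_5) = 0x1D932A
s_7 = Round(s_6, k_6) = 0x32A5E8
s_8 = Round(s_7, k_7) = 0x5E82FA

0x5E82FA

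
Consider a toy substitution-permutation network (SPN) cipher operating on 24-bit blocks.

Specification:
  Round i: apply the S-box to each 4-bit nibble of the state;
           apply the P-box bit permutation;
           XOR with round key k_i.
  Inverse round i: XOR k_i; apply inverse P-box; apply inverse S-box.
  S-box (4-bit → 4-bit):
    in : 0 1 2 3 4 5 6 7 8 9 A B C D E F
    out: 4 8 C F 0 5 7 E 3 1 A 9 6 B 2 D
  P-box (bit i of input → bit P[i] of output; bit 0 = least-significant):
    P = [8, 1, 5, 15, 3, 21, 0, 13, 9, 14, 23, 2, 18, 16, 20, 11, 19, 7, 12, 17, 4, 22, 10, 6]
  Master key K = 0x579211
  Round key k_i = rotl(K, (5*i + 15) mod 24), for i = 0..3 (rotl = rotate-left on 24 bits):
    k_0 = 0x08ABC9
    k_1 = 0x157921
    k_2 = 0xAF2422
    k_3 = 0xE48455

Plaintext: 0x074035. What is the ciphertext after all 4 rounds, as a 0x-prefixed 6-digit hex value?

s_0 = plaintext = 0x074035
s_1 = Round(s_0, k_0) = 0xAA9E60
s_2 = Round(s_1, k_1) = 0x7339C8
s_3 = Round(s_2, k_2) = 0xD03BE1
s_4 = Round(s_3, k_3) = 0x911E01

0x911E01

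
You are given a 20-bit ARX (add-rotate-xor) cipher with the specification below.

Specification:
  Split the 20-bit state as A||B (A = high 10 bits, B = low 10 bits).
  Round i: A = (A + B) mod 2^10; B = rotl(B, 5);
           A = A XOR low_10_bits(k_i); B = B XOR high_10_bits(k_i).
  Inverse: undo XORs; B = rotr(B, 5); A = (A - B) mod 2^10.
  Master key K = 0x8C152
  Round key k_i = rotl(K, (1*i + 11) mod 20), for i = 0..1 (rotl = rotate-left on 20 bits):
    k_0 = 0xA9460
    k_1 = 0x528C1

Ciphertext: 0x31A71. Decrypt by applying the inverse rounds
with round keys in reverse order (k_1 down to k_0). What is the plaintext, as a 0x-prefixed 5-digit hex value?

s_0 = ciphertext = 0x31A71
s_1 = InvRound(s_0, k_1) = 0x23B79
s_2 = InvRound(s_1, k_0) = 0x5838E

0x5838E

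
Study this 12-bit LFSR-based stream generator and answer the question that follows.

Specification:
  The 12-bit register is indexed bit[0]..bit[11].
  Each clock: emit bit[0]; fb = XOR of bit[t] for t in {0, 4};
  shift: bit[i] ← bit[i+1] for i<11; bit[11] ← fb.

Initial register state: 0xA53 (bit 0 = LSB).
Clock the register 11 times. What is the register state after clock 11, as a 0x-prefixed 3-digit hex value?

reg_0 = 0xA53
clock 1: out=1, reg = 0x529
clock 2: out=1, reg = 0xA94
clock 3: out=0, reg = 0xD4A
clock 4: out=0, reg = 0x6A5
clock 5: out=1, reg = 0xB52
clock 6: out=0, reg = 0xDA9
clock 7: out=1, reg = 0xED4
clock 8: out=0, reg = 0xF6A
clock 9: out=0, reg = 0x7B5
clock 10: out=1, reg = 0x3DA
clock 11: out=0, reg = 0x9ED

0x9ED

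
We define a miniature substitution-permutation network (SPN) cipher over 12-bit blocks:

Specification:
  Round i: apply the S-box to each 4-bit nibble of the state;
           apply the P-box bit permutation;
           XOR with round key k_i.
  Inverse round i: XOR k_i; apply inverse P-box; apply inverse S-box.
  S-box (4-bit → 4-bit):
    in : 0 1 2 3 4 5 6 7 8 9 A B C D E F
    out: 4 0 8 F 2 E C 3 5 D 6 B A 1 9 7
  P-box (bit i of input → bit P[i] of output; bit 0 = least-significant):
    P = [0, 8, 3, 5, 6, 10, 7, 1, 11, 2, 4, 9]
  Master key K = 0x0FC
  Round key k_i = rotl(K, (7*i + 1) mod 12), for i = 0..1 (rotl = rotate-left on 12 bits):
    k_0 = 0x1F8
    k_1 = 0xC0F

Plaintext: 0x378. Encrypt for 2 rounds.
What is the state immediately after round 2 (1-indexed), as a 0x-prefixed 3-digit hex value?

0x1B3

s_0 = plaintext = 0x378
s_1 = Round(s_0, k_0) = 0xFA5
s_2 = Round(s_1, k_1) = 0x1B3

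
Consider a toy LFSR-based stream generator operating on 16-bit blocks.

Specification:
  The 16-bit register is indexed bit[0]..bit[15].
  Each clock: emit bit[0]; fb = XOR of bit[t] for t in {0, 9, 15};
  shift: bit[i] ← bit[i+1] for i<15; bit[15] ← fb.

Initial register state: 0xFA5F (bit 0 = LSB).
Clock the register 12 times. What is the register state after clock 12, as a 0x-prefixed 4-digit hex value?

reg_0 = 0xFA5F
clock 1: out=1, reg = 0xFD2F
clock 2: out=1, reg = 0x7E97
clock 3: out=1, reg = 0x3F4B
clock 4: out=1, reg = 0x1FA5
clock 5: out=1, reg = 0x0FD2
clock 6: out=0, reg = 0x87E9
clock 7: out=1, reg = 0xC3F4
clock 8: out=0, reg = 0x61FA
clock 9: out=0, reg = 0x30FD
clock 10: out=1, reg = 0x987E
clock 11: out=0, reg = 0xCC3F
clock 12: out=1, reg = 0x661F

0x661F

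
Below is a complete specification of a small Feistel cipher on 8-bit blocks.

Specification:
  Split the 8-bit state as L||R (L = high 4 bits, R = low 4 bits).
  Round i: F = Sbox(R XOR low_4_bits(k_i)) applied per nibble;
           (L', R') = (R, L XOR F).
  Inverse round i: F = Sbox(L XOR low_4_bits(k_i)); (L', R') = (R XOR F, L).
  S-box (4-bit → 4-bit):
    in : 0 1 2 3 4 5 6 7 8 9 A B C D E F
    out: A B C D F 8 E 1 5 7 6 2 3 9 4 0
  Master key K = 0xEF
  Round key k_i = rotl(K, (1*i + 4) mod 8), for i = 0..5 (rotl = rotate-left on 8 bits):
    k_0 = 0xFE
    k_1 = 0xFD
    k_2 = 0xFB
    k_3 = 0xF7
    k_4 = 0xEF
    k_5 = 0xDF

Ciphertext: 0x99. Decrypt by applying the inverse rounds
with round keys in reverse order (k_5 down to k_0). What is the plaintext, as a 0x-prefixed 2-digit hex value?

0x5D

s_0 = ciphertext = 0x99
s_1 = InvRound(s_0, k_5) = 0x79
s_2 = InvRound(s_1, k_4) = 0xC7
s_3 = InvRound(s_2, k_3) = 0x5C
s_4 = InvRound(s_3, k_2) = 0x85
s_5 = InvRound(s_4, k_1) = 0xD8
s_6 = InvRound(s_5, k_0) = 0x5D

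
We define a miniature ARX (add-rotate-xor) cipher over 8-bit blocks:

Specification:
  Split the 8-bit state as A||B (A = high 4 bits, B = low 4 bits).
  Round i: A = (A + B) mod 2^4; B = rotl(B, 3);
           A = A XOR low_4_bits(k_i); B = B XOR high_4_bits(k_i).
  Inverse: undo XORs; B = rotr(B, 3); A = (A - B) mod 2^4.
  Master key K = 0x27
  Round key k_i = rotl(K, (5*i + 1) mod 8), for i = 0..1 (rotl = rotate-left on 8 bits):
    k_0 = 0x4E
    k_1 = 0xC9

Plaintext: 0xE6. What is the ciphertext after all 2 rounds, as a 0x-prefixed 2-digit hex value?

0x87

s_0 = plaintext = 0xE6
s_1 = Round(s_0, k_0) = 0xA7
s_2 = Round(s_1, k_1) = 0x87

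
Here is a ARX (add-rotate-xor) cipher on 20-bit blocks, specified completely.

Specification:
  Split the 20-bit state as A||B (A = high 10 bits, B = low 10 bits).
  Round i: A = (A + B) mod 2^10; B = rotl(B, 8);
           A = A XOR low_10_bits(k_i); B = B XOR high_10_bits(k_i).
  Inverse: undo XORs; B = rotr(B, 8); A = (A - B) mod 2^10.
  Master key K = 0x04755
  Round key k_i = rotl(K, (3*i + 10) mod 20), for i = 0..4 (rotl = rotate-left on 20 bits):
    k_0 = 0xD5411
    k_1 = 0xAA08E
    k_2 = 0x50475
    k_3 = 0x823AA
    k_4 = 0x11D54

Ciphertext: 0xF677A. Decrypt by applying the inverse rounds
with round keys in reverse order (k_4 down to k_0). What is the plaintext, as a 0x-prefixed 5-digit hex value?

0x91036

s_0 = ciphertext = 0xF677A
s_1 = InvRound(s_0, k_4) = 0x658F7
s_2 = InvRound(s_1, k_3) = 0x8FBFE
s_3 = InvRound(s_2, k_2) = 0xD36FE
s_4 = InvRound(s_3, k_1) = 0x9AD58
s_5 = InvRound(s_4, k_0) = 0x91036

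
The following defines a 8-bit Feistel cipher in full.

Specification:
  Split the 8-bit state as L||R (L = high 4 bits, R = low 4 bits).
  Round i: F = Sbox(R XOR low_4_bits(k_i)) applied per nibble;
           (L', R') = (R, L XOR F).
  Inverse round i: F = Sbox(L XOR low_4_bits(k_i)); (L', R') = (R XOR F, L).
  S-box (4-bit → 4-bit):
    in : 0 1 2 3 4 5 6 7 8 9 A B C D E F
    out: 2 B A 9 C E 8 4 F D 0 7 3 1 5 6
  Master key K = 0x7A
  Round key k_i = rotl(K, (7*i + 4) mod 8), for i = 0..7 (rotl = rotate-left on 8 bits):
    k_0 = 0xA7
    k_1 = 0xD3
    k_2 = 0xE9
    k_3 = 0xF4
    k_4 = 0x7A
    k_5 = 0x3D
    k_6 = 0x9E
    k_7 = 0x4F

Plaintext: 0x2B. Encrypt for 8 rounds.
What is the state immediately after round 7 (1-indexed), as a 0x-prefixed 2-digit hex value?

0xD0

s_0 = plaintext = 0x2B
s_1 = Round(s_0, k_0) = 0xB1
s_2 = Round(s_1, k_1) = 0x11
s_3 = Round(s_2, k_2) = 0x1E
s_4 = Round(s_3, k_3) = 0xE1
s_5 = Round(s_4, k_4) = 0x19
s_6 = Round(s_5, k_5) = 0x9D
s_7 = Round(s_6, k_6) = 0xD0
s_8 = Round(s_7, k_7) = 0x0B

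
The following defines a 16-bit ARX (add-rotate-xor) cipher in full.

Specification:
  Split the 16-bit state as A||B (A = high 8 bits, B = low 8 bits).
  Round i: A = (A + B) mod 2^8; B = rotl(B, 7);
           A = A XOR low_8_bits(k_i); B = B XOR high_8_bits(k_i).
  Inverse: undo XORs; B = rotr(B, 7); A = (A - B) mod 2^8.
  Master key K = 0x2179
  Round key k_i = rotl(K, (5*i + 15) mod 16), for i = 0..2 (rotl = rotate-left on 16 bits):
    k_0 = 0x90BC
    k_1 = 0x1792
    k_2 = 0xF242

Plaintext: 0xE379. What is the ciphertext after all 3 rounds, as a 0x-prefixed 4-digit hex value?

0xDD72

s_0 = plaintext = 0xE379
s_1 = Round(s_0, k_0) = 0xE02C
s_2 = Round(s_1, k_1) = 0x9E01
s_3 = Round(s_2, k_2) = 0xDD72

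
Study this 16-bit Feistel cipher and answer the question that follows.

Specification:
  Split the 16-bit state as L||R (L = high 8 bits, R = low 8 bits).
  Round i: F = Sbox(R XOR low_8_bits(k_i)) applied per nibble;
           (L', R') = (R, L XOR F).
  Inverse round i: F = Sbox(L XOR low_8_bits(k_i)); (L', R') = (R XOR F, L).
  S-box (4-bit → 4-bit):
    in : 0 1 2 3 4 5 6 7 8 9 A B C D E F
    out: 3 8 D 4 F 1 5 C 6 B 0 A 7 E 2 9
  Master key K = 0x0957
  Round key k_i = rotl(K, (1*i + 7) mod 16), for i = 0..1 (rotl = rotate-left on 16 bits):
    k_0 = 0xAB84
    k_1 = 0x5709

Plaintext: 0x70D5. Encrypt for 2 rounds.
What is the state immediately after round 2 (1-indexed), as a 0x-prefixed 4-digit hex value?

s_0 = plaintext = 0x70D5
s_1 = Round(s_0, k_0) = 0xD568
s_2 = Round(s_1, k_1) = 0x688D

0x688D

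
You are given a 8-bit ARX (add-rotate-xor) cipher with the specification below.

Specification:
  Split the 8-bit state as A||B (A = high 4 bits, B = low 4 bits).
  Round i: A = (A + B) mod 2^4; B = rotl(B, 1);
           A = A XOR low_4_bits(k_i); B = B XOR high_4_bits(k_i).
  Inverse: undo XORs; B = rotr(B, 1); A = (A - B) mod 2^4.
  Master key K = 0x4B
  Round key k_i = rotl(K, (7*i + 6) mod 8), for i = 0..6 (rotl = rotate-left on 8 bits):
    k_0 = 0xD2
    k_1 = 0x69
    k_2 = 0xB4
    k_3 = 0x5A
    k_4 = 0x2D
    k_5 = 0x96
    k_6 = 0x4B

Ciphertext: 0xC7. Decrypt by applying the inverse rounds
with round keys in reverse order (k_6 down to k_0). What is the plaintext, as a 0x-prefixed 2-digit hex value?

0xE4

s_0 = ciphertext = 0xC7
s_1 = InvRound(s_0, k_6) = 0xE9
s_2 = InvRound(s_1, k_5) = 0x80
s_3 = InvRound(s_2, k_4) = 0x41
s_4 = InvRound(s_3, k_3) = 0xC2
s_5 = InvRound(s_4, k_2) = 0xCC
s_6 = InvRound(s_5, k_1) = 0x05
s_7 = InvRound(s_6, k_0) = 0xE4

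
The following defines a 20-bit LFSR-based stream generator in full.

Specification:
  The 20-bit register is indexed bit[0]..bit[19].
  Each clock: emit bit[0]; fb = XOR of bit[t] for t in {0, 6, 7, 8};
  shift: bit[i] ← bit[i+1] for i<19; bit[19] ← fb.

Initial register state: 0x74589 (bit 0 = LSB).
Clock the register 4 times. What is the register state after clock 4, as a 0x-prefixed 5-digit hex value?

0x17458

reg_0 = 0x74589
clock 1: out=1, reg = 0xBA2C4
clock 2: out=0, reg = 0x5D162
clock 3: out=0, reg = 0x2E8B1
clock 4: out=1, reg = 0x17458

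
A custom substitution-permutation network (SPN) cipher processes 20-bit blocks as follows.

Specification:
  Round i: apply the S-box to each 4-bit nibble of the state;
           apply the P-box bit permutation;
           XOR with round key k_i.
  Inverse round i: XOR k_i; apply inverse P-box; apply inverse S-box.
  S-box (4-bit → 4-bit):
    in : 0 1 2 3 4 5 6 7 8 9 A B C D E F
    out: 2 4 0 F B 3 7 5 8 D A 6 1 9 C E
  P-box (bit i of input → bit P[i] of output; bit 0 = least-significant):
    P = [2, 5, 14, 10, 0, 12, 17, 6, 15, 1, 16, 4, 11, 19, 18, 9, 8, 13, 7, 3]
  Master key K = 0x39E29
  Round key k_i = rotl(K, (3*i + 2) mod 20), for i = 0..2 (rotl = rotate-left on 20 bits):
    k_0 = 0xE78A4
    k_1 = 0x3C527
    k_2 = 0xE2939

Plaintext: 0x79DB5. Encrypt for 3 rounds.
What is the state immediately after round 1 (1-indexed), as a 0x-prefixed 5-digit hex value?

s_0 = plaintext = 0x79DB5
s_1 = Round(s_0, k_0) = 0x8E310
s_2 = Round(s_1, k_1) = 0x4471D
s_3 = Round(s_2, k_2) = 0x58635

0x8E310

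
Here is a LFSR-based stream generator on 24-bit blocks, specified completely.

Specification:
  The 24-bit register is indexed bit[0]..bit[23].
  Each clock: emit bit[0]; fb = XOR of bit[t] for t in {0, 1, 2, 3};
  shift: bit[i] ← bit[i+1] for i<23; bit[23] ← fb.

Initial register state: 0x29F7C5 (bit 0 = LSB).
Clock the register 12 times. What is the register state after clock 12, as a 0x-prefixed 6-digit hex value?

0xF2E29F

reg_0 = 0x29F7C5
clock 1: out=1, reg = 0x14FBE2
clock 2: out=0, reg = 0x8A7DF1
clock 3: out=1, reg = 0xC53EF8
clock 4: out=0, reg = 0xE29F7C
clock 5: out=0, reg = 0x714FBE
clock 6: out=0, reg = 0xB8A7DF
clock 7: out=1, reg = 0x5C53EF
clock 8: out=1, reg = 0x2E29F7
clock 9: out=1, reg = 0x9714FB
clock 10: out=1, reg = 0xCB8A7D
clock 11: out=1, reg = 0xE5C53E
clock 12: out=0, reg = 0xF2E29F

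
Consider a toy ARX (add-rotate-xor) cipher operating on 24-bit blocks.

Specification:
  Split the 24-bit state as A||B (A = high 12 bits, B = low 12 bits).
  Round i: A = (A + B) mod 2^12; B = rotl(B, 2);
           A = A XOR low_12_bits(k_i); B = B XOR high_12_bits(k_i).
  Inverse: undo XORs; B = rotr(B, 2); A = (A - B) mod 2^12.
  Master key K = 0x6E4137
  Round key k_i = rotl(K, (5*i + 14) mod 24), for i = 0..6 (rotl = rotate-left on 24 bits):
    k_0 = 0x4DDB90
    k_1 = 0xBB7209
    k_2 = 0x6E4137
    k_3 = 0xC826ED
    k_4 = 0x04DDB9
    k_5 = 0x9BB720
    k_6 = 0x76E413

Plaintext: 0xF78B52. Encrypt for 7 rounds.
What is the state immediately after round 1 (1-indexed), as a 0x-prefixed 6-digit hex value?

0x15A997

s_0 = plaintext = 0xF78B52
s_1 = Round(s_0, k_0) = 0x15A997
s_2 = Round(s_1, k_1) = 0x8F8DE9
s_3 = Round(s_2, k_2) = 0x7D6143
s_4 = Round(s_3, k_3) = 0xFF498E
s_5 = Round(s_4, k_4) = 0x43B677
s_6 = Round(s_5, k_5) = 0xD92066
s_7 = Round(s_6, k_6) = 0x9EB6F6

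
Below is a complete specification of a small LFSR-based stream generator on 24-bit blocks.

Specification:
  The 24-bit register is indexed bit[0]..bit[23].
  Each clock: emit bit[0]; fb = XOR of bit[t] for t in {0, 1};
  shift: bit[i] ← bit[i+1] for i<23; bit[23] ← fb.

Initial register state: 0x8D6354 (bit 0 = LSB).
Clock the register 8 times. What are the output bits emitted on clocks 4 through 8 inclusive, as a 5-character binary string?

01010

reg_0 = 0x8D6354
clock 1: out=0, reg = 0x46B1AA
clock 2: out=0, reg = 0xA358D5
clock 3: out=1, reg = 0xD1AC6A
clock 4: out=0, reg = 0xE8D635
clock 5: out=1, reg = 0xF46B1A
clock 6: out=0, reg = 0xFA358D
clock 7: out=1, reg = 0xFD1AC6
clock 8: out=0, reg = 0xFE8D63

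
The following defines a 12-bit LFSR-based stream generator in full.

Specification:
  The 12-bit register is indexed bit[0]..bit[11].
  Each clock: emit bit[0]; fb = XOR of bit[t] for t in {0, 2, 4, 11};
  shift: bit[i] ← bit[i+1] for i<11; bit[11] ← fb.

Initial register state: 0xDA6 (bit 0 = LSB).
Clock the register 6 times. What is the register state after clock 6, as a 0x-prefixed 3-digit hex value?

0x336

reg_0 = 0xDA6
clock 1: out=0, reg = 0x6D3
clock 2: out=1, reg = 0x369
clock 3: out=1, reg = 0x9B4
clock 4: out=0, reg = 0xCDA
clock 5: out=0, reg = 0x66D
clock 6: out=1, reg = 0x336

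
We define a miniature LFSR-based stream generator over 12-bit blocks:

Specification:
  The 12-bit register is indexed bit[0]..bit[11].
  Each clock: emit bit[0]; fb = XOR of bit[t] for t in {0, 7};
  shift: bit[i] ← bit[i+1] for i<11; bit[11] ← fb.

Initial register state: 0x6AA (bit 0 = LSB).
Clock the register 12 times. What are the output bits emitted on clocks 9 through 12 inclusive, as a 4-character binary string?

0110

reg_0 = 0x6AA
clock 1: out=0, reg = 0xB55
clock 2: out=1, reg = 0xDAA
clock 3: out=0, reg = 0xED5
clock 4: out=1, reg = 0x76A
clock 5: out=0, reg = 0x3B5
clock 6: out=1, reg = 0x1DA
clock 7: out=0, reg = 0x8ED
clock 8: out=1, reg = 0x476
clock 9: out=0, reg = 0x23B
clock 10: out=1, reg = 0x91D
clock 11: out=1, reg = 0xC8E
clock 12: out=0, reg = 0xE47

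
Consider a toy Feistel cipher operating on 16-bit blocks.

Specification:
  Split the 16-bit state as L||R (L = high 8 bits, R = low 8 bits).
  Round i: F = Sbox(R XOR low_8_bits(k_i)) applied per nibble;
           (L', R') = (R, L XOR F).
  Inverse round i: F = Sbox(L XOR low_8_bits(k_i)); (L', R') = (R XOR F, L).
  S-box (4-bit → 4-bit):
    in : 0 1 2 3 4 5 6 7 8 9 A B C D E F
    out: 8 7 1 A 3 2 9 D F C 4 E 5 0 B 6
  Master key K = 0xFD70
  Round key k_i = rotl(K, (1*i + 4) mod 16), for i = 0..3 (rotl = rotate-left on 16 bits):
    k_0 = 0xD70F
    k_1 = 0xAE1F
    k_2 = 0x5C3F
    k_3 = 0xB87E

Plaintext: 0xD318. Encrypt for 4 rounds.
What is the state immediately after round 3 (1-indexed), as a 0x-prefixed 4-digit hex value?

s_0 = plaintext = 0xD318
s_1 = Round(s_0, k_0) = 0x18AE
s_2 = Round(s_1, k_1) = 0xAEFF
s_3 = Round(s_2, k_2) = 0xFFF6
s_4 = Round(s_3, k_3) = 0xF600

0xFFF6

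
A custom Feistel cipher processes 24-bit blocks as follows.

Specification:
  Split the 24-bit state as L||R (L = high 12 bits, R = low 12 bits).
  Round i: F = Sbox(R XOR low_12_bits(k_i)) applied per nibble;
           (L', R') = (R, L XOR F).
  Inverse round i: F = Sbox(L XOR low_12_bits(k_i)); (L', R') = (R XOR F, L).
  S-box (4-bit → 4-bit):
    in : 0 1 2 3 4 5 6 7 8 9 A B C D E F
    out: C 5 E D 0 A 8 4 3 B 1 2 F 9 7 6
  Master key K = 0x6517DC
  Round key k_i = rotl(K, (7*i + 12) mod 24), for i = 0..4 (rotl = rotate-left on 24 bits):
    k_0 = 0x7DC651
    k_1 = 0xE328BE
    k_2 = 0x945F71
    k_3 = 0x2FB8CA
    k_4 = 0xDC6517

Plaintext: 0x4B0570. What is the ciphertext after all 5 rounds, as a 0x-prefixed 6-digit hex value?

0x49CA2A

s_0 = plaintext = 0x4B0570
s_1 = Round(s_0, k_0) = 0x570955
s_2 = Round(s_1, k_1) = 0x955002
s_3 = Round(s_2, k_2) = 0x002F18
s_4 = Round(s_3, k_3) = 0xF1849C
s_5 = Round(s_4, k_4) = 0x49CA2A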